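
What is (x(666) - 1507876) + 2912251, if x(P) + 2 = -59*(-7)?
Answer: 1404786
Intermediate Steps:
x(P) = 411 (x(P) = -2 - 59*(-7) = -2 + 413 = 411)
(x(666) - 1507876) + 2912251 = (411 - 1507876) + 2912251 = -1507465 + 2912251 = 1404786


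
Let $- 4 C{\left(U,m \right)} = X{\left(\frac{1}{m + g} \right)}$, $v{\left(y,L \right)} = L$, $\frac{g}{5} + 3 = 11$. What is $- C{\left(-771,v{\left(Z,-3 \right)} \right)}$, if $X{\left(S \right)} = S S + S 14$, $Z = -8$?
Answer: $\frac{519}{5476} \approx 0.094777$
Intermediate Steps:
$g = 40$ ($g = -15 + 5 \cdot 11 = -15 + 55 = 40$)
$X{\left(S \right)} = S^{2} + 14 S$
$C{\left(U,m \right)} = - \frac{14 + \frac{1}{40 + m}}{4 \left(40 + m\right)}$ ($C{\left(U,m \right)} = - \frac{\frac{1}{m + 40} \left(14 + \frac{1}{m + 40}\right)}{4} = - \frac{\frac{1}{40 + m} \left(14 + \frac{1}{40 + m}\right)}{4} = - \frac{14 + \frac{1}{40 + m}}{4 \left(40 + m\right)}$)
$- C{\left(-771,v{\left(Z,-3 \right)} \right)} = - \frac{-561 - -42}{4 \left(40 - 3\right)^{2}} = - \frac{-561 + 42}{4 \cdot 1369} = - \frac{-519}{4 \cdot 1369} = \left(-1\right) \left(- \frac{519}{5476}\right) = \frac{519}{5476}$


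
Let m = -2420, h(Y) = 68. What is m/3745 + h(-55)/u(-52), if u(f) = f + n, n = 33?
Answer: -60128/14231 ≈ -4.2251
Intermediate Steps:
u(f) = 33 + f (u(f) = f + 33 = 33 + f)
m/3745 + h(-55)/u(-52) = -2420/3745 + 68/(33 - 52) = -2420*1/3745 + 68/(-19) = -484/749 + 68*(-1/19) = -484/749 - 68/19 = -60128/14231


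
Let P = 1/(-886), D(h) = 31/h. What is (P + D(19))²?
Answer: 753337809/283383556 ≈ 2.6584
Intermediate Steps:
P = -1/886 ≈ -0.0011287
(P + D(19))² = (-1/886 + 31/19)² = (27447/16834)² = 753337809/283383556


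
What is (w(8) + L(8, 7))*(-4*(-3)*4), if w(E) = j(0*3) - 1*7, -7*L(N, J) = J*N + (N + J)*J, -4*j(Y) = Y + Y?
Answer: -1440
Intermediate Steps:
j(Y) = -Y/2 (j(Y) = -(Y + Y)/4 = -Y/2)
L(N, J) = -J*N/7 - J*(J + N)/7 (L(N, J) = -(J*N + (N + J)*J)/7 = -(J*N + (J + N)*J)/7 = -(J*N + J*(J + N))/7 = -J*N/7 - J*(J + N)/7)
w(E) = -7 (w(E) = -0*3 - 1*7 = -½*0 - 7 = 0 - 7 = -7)
(w(8) + L(8, 7))*(-4*(-3)*4) = (-7 - ⅐*7*(7 + 2*8))*(-4*(-3)*4) = (-7 - ⅐*7*(7 + 16))*(12*4) = (-7 - ⅐*7*23)*48 = (-7 - 23)*48 = -30*48 = -1440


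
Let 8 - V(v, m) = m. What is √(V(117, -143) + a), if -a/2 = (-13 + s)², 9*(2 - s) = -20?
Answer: I*√251/9 ≈ 1.7603*I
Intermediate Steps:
s = 38/9 (s = 2 - ⅑*(-20) = 2 + 20/9 = 38/9 ≈ 4.2222)
V(v, m) = 8 - m
a = -12482/81 (a = -2*(-13 + 38/9)² = -2*(-79/9)² = -2*6241/81 = -12482/81 ≈ -154.10)
√(V(117, -143) + a) = √((8 - 1*(-143)) - 12482/81) = √((8 + 143) - 12482/81) = √(151 - 12482/81) = √(-251/81) = I*√251/9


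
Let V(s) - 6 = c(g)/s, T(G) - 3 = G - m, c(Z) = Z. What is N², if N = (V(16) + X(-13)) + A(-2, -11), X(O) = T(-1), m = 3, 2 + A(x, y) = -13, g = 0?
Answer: 100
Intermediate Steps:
A(x, y) = -15 (A(x, y) = -2 - 13 = -15)
T(G) = G (T(G) = 3 + (G - 1*3) = 3 + (G - 3) = 3 + (-3 + G) = G)
X(O) = -1
V(s) = 6 (V(s) = 6 + 0/s = 6 + 0 = 6)
N = -10 (N = (6 - 1) - 15 = 5 - 15 = -10)
N² = (-10)² = 100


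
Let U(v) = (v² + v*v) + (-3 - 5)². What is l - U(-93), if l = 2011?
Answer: -15351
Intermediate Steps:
U(v) = 64 + 2*v² (U(v) = (v² + v²) + (-8)² = 2*v² + 64 = 64 + 2*v²)
l - U(-93) = 2011 - (64 + 2*(-93)²) = 2011 - (64 + 2*8649) = 2011 - (64 + 17298) = 2011 - 1*17362 = 2011 - 17362 = -15351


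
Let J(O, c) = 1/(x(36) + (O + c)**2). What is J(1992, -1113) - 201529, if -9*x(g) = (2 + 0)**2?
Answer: -1401385306676/6953765 ≈ -2.0153e+5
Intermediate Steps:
x(g) = -4/9 (x(g) = -(2 + 0)**2/9 = -1/9*2**2 = -1/9*4 = -4/9)
J(O, c) = 1/(-4/9 + (O + c)**2)
J(1992, -1113) - 201529 = 9/(-4 + 9*(1992 - 1113)**2) - 201529 = 9/(-4 + 9*879**2) - 201529 = 9/(-4 + 9*772641) - 201529 = 9/(-4 + 6953769) - 201529 = 9/6953765 - 201529 = -1401385306676/6953765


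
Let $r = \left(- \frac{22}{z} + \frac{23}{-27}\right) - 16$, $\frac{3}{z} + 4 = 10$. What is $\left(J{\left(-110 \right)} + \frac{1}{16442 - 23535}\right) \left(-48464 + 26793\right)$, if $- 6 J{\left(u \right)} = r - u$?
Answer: $\frac{203979869483}{1149066} \approx 1.7752 \cdot 10^{5}$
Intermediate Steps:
$z = \frac{1}{2}$ ($z = \frac{3}{-4 + 10} = \frac{3}{6} = 3 \cdot \frac{1}{6} = \frac{1}{2} \approx 0.5$)
$r = - \frac{1643}{27}$ ($r = \left(- 22 \frac{1}{\frac{1}{2}} + \frac{23}{-27}\right) - 16 = \left(\left(-22\right) 2 + 23 \left(- \frac{1}{27}\right)\right) - 16 = \left(-44 - \frac{23}{27}\right) - 16 = - \frac{1211}{27} - 16 = - \frac{1643}{27} \approx -60.852$)
$J{\left(u \right)} = \frac{1643}{162} + \frac{u}{6}$ ($J{\left(u \right)} = - \frac{- \frac{1643}{27} - u}{6} = \frac{1643}{162} + \frac{u}{6}$)
$\left(J{\left(-110 \right)} + \frac{1}{16442 - 23535}\right) \left(-48464 + 26793\right) = \left(\left(\frac{1643}{162} + \frac{1}{6} \left(-110\right)\right) + \frac{1}{16442 - 23535}\right) \left(-48464 + 26793\right) = \left(\left(\frac{1643}{162} - \frac{55}{3}\right) + \frac{1}{16442 - 23535}\right) \left(-21671\right) = \left(- \frac{1327}{162} + \frac{1}{-7093}\right) \left(-21671\right) = \left(- \frac{1327}{162} - \frac{1}{7093}\right) \left(-21671\right) = \left(- \frac{9412573}{1149066}\right) \left(-21671\right) = \frac{203979869483}{1149066}$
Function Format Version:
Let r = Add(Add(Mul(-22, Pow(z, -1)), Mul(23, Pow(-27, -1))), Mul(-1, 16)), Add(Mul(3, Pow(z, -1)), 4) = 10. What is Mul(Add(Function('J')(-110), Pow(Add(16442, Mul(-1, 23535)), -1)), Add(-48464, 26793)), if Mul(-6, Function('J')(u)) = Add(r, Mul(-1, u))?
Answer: Rational(203979869483, 1149066) ≈ 1.7752e+5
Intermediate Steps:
z = Rational(1, 2) (z = Mul(3, Pow(Add(-4, 10), -1)) = Mul(3, Pow(6, -1)) = Mul(3, Rational(1, 6)) = Rational(1, 2) ≈ 0.50000)
r = Rational(-1643, 27) (r = Add(Add(Mul(-22, Pow(Rational(1, 2), -1)), Mul(23, Pow(-27, -1))), Mul(-1, 16)) = Add(Add(Mul(-22, 2), Mul(23, Rational(-1, 27))), -16) = Add(Add(-44, Rational(-23, 27)), -16) = Add(Rational(-1211, 27), -16) = Rational(-1643, 27) ≈ -60.852)
Function('J')(u) = Add(Rational(1643, 162), Mul(Rational(1, 6), u)) (Function('J')(u) = Mul(Rational(-1, 6), Add(Rational(-1643, 27), Mul(-1, u))) = Add(Rational(1643, 162), Mul(Rational(1, 6), u)))
Mul(Add(Function('J')(-110), Pow(Add(16442, Mul(-1, 23535)), -1)), Add(-48464, 26793)) = Mul(Add(Add(Rational(1643, 162), Mul(Rational(1, 6), -110)), Pow(Add(16442, Mul(-1, 23535)), -1)), Add(-48464, 26793)) = Mul(Add(Add(Rational(1643, 162), Rational(-55, 3)), Pow(Add(16442, -23535), -1)), -21671) = Mul(Add(Rational(-1327, 162), Pow(-7093, -1)), -21671) = Mul(Add(Rational(-1327, 162), Rational(-1, 7093)), -21671) = Mul(Rational(-9412573, 1149066), -21671) = Rational(203979869483, 1149066)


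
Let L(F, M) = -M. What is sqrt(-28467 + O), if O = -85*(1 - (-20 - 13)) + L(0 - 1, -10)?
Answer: 27*I*sqrt(43) ≈ 177.05*I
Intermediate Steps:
O = -2880 (O = -85*(1 - (-20 - 13)) - 1*(-10) = -85*(1 - 1*(-33)) + 10 = -85*(1 + 33) + 10 = -85*34 + 10 = -2890 + 10 = -2880)
sqrt(-28467 + O) = sqrt(-28467 - 2880) = sqrt(-31347) = 27*I*sqrt(43)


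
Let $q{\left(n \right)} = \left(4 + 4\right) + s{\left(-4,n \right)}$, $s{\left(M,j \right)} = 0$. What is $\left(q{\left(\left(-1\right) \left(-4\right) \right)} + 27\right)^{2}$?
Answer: $1225$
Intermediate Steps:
$q{\left(n \right)} = 8$ ($q{\left(n \right)} = \left(4 + 4\right) + 0 = 8 + 0 = 8$)
$\left(q{\left(\left(-1\right) \left(-4\right) \right)} + 27\right)^{2} = \left(8 + 27\right)^{2} = 35^{2} = 1225$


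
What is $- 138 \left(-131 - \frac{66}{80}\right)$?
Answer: $\frac{363837}{20} \approx 18192.0$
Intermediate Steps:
$- 138 \left(-131 - \frac{66}{80}\right) = - 138 \left(-131 - \frac{33}{40}\right) = \left(-138\right) \left(- \frac{5273}{40}\right) = \frac{363837}{20}$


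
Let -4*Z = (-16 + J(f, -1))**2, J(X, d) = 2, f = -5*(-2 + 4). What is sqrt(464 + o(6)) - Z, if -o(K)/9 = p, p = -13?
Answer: 49 + sqrt(581) ≈ 73.104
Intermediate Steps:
f = -10 (f = -5*2 = -10)
o(K) = 117 (o(K) = -9*(-13) = 117)
Z = -49 (Z = -(-16 + 2)**2/4 = -1/4*(-14)**2 = -1/4*196 = -49)
sqrt(464 + o(6)) - Z = sqrt(464 + 117) - 1*(-49) = sqrt(581) + 49 = 49 + sqrt(581)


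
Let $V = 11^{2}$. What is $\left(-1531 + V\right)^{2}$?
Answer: $1988100$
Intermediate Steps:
$V = 121$
$\left(-1531 + V\right)^{2} = \left(-1531 + 121\right)^{2} = \left(-1410\right)^{2} = 1988100$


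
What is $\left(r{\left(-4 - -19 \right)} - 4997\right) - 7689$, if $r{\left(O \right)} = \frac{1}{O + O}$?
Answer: $- \frac{380579}{30} \approx -12686.0$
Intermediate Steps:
$r{\left(O \right)} = \frac{1}{2 O}$
$\left(r{\left(-4 - -19 \right)} - 4997\right) - 7689 = \left(\frac{1}{2 \left(-4 - -19\right)} - 4997\right) - 7689 = \left(\frac{1}{2 \left(-4 + 19\right)} - 4997\right) - 7689 = \left(\frac{1}{2 \cdot 15} - 4997\right) - 7689 = \left(\frac{1}{2} \cdot \frac{1}{15} - 4997\right) - 7689 = \left(\frac{1}{30} - 4997\right) - 7689 = - \frac{149909}{30} - 7689 = - \frac{380579}{30}$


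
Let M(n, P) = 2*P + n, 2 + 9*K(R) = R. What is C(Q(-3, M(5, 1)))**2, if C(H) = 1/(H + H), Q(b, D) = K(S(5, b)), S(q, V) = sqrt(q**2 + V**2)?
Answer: 81/(4*(2 - sqrt(34))**2) ≈ 1.3798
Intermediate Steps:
S(q, V) = sqrt(V**2 + q**2)
K(R) = -2/9 + R/9
M(n, P) = n + 2*P
Q(b, D) = -2/9 + sqrt(25 + b**2)/9 (Q(b, D) = -2/9 + sqrt(b**2 + 5**2)/9 = -2/9 + sqrt(b**2 + 25)/9 = -2/9 + sqrt(25 + b**2)/9)
C(H) = 1/(2*H)
C(Q(-3, M(5, 1)))**2 = (1/(2*(-2/9 + sqrt(25 + (-3)**2)/9)))**2 = (1/(2*(-2/9 + sqrt(25 + 9)/9)))**2 = (1/(2*(-2/9 + sqrt(34)/9)))**2 = 1/(4*(-2/9 + sqrt(34)/9)**2)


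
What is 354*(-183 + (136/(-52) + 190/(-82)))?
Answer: -35459472/533 ≈ -66528.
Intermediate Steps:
354*(-183 + (136/(-52) + 190/(-82))) = 354*(-183 + (136*(-1/52) + 190*(-1/82))) = 354*(-183 + (-34/13 - 95/41)) = 354*(-183 - 2629/533) = 354*(-100168/533) = -35459472/533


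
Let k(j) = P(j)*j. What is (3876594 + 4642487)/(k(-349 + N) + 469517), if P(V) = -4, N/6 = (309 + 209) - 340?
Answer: 8519081/466641 ≈ 18.256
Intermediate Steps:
N = 1068 (N = 6*((309 + 209) - 340) = 6*(518 - 340) = 6*178 = 1068)
k(j) = -4*j
(3876594 + 4642487)/(k(-349 + N) + 469517) = (3876594 + 4642487)/(-4*(-349 + 1068) + 469517) = 8519081/(-4*719 + 469517) = 8519081/(-2876 + 469517) = 8519081/466641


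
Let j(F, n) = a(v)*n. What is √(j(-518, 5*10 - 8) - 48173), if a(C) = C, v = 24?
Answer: I*√47165 ≈ 217.18*I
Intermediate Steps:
j(F, n) = 24*n
√(j(-518, 5*10 - 8) - 48173) = √(24*(5*10 - 8) - 48173) = √(24*(50 - 8) - 48173) = √(24*42 - 48173) = √(1008 - 48173) = √(-47165) = I*√47165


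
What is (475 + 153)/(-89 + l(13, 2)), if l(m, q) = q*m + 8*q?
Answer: -628/47 ≈ -13.362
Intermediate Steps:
l(m, q) = 8*q + m*q (l(m, q) = m*q + 8*q = 8*q + m*q)
(475 + 153)/(-89 + l(13, 2)) = (475 + 153)/(-89 + 2*(8 + 13)) = 628/(-89 + 2*21) = 628/(-89 + 42) = 628/(-47) = 628*(-1/47) = -628/47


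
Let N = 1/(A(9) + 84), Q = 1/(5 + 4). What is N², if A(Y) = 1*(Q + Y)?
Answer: 81/702244 ≈ 0.00011534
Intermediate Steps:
Q = ⅑ (Q = 1/9 = ⅑ ≈ 0.11111)
A(Y) = ⅑ + Y (A(Y) = 1*(⅑ + Y) = ⅑ + Y)
N = 9/838 (N = 1/((⅑ + 9) + 84) = 1/(82/9 + 84) = 1/(838/9) = 9/838 ≈ 0.010740)
N² = (9/838)² = 81/702244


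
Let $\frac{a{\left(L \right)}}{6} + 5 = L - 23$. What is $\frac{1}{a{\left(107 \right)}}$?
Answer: $\frac{1}{474} \approx 0.0021097$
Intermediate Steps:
$a{\left(L \right)} = -168 + 6 L$ ($a{\left(L \right)} = -30 + 6 \left(L - 23\right) = -30 + 6 \left(-23 + L\right) = -30 + \left(-138 + 6 L\right) = -168 + 6 L$)
$\frac{1}{a{\left(107 \right)}} = \frac{1}{-168 + 6 \cdot 107} = \frac{1}{-168 + 642} = \frac{1}{474}$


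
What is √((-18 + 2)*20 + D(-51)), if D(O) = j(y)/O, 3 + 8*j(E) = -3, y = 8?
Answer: I*√369903/34 ≈ 17.888*I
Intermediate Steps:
j(E) = -¾ (j(E) = -3/8 + (⅛)*(-3) = -3/8 - 3/8 = -¾)
D(O) = -3/(4*O)
√((-18 + 2)*20 + D(-51)) = √((-18 + 2)*20 - ¾/(-51)) = √(-16*20 - ¾*(-1/51)) = √(-320 + 1/68) = √(-21759/68) = I*√369903/34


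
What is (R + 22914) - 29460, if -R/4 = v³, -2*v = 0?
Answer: -6546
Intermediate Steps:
v = 0 (v = -½*0 = 0)
R = 0 (R = -4*0³ = -4*0 = 0)
(R + 22914) - 29460 = (0 + 22914) - 29460 = 22914 - 29460 = -6546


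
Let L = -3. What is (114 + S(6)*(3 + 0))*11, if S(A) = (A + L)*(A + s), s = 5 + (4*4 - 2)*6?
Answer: 10659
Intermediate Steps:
s = 89 (s = 5 + (16 - 2)*6 = 5 + 14*6 = 5 + 84 = 89)
S(A) = (-3 + A)*(89 + A) (S(A) = (A - 3)*(A + 89) = (-3 + A)*(89 + A))
(114 + S(6)*(3 + 0))*11 = (114 + (-267 + 6**2 + 86*6)*(3 + 0))*11 = (114 + (-267 + 36 + 516)*3)*11 = (114 + 285*3)*11 = (114 + 855)*11 = 969*11 = 10659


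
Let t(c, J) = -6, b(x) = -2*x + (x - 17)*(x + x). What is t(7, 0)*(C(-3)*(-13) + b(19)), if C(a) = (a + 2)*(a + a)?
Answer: 240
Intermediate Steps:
b(x) = -2*x + 2*x*(-17 + x) (b(x) = -2*x + (-17 + x)*(2*x) = -2*x + 2*x*(-17 + x))
C(a) = 2*a*(2 + a) (C(a) = (2 + a)*(2*a) = 2*a*(2 + a))
t(7, 0)*(C(-3)*(-13) + b(19)) = -6*((2*(-3)*(2 - 3))*(-13) + 2*19*(-18 + 19)) = -6*((2*(-3)*(-1))*(-13) + 2*19*1) = -6*(6*(-13) + 38) = -6*(-78 + 38) = -6*(-40) = 240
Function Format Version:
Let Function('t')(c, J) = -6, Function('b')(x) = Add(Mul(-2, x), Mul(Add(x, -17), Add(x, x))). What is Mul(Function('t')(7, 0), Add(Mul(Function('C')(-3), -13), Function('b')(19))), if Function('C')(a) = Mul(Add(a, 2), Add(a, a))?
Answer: 240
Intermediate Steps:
Function('b')(x) = Add(Mul(-2, x), Mul(2, x, Add(-17, x))) (Function('b')(x) = Add(Mul(-2, x), Mul(Add(-17, x), Mul(2, x))) = Add(Mul(-2, x), Mul(2, x, Add(-17, x))))
Function('C')(a) = Mul(2, a, Add(2, a)) (Function('C')(a) = Mul(Add(2, a), Mul(2, a)) = Mul(2, a, Add(2, a)))
Mul(Function('t')(7, 0), Add(Mul(Function('C')(-3), -13), Function('b')(19))) = Mul(-6, Add(Mul(Mul(2, -3, Add(2, -3)), -13), Mul(2, 19, Add(-18, 19)))) = Mul(-6, Add(Mul(Mul(2, -3, -1), -13), Mul(2, 19, 1))) = Mul(-6, Add(Mul(6, -13), 38)) = Mul(-6, Add(-78, 38)) = Mul(-6, -40) = 240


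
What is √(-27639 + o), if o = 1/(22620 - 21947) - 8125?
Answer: I*√16198552083/673 ≈ 189.11*I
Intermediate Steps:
o = -5468124/673 (o = 1/673 - 8125 = -5468124/673 ≈ -8125.0)
√(-27639 + o) = √(-27639 - 5468124/673) = √(-24069171/673) = I*√16198552083/673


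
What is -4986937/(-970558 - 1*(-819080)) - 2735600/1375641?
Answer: 72425300953/2341340982 ≈ 30.933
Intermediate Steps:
-4986937/(-970558 - 1*(-819080)) - 2735600/1375641 = -4986937/(-970558 + 819080) - 2735600*1/1375641 = -4986937/(-151478) - 2735600/1375641 = -4986937*(-1/151478) - 2735600/1375641 = 56033/1702 - 2735600/1375641 = 72425300953/2341340982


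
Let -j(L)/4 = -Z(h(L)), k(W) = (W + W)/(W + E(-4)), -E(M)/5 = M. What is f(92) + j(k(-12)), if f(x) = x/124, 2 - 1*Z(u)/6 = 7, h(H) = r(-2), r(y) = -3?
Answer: -3697/31 ≈ -119.26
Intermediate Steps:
E(M) = -5*M
h(H) = -3
Z(u) = -30 (Z(u) = 12 - 6*7 = 12 - 42 = -30)
k(W) = 2*W/(20 + W) (k(W) = (W + W)/(W - 5*(-4)) = (2*W)/(W + 20) = (2*W)/(20 + W) = 2*W/(20 + W))
j(L) = -120 (j(L) = -(-4)*(-30) = -4*30 = -120)
f(x) = x/124 (f(x) = x*(1/124) = x/124)
f(92) + j(k(-12)) = (1/124)*92 - 120 = 23/31 - 120 = -3697/31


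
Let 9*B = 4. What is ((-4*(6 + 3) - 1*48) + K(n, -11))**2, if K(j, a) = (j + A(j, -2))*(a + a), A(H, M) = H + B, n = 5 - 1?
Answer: 5895184/81 ≈ 72780.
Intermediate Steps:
B = 4/9 (B = (1/9)*4 = 4/9 ≈ 0.44444)
n = 4
A(H, M) = 4/9 + H (A(H, M) = H + 4/9 = 4/9 + H)
K(j, a) = 2*a*(4/9 + 2*j) (K(j, a) = (j + (4/9 + j))*(a + a) = (4/9 + 2*j)*(2*a) = 2*a*(4/9 + 2*j))
((-4*(6 + 3) - 1*48) + K(n, -11))**2 = ((-4*(6 + 3) - 1*48) + (4/9)*(-11)*(2 + 9*4))**2 = ((-4*9 - 48) + (4/9)*(-11)*(2 + 36))**2 = ((-36 - 48) + (4/9)*(-11)*38)**2 = (-84 - 1672/9)**2 = (-2428/9)**2 = 5895184/81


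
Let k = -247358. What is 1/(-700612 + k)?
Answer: -1/947970 ≈ -1.0549e-6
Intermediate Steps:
1/(-700612 + k) = 1/(-700612 - 247358) = 1/(-947970) = -1/947970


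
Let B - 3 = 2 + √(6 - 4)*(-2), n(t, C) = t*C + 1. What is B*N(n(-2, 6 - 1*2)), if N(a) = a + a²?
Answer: 210 - 84*√2 ≈ 91.206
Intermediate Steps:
n(t, C) = 1 + C*t (n(t, C) = C*t + 1 = 1 + C*t)
B = 5 - 2*√2 (B = 3 + (2 + √(6 - 4)*(-2)) = 3 + (2 + √2*(-2)) = 3 + (2 - 2*√2) = 5 - 2*√2 ≈ 2.1716)
B*N(n(-2, 6 - 1*2)) = (5 - 2*√2)*((1 + (6 - 1*2)*(-2))*(1 + (1 + (6 - 1*2)*(-2)))) = (5 - 2*√2)*((1 + (6 - 2)*(-2))*(1 + (1 + (6 - 2)*(-2)))) = (5 - 2*√2)*((1 + 4*(-2))*(1 + (1 + 4*(-2)))) = (5 - 2*√2)*((1 - 8)*(1 + (1 - 8))) = (5 - 2*√2)*(-7*(1 - 7)) = (5 - 2*√2)*(-7*(-6)) = (5 - 2*√2)*42 = 210 - 84*√2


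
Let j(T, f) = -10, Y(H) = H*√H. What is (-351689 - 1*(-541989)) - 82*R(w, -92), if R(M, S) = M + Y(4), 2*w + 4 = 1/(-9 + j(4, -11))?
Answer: 3606393/19 ≈ 1.8981e+5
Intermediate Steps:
Y(H) = H^(3/2)
w = -77/38 (w = -2 + 1/(2*(-9 - 10)) = -2 + (½)/(-19) = -2 + (½)*(-1/19) = -2 - 1/38 = -77/38 ≈ -2.0263)
R(M, S) = 8 + M (R(M, S) = M + 4^(3/2) = M + 8 = 8 + M)
(-351689 - 1*(-541989)) - 82*R(w, -92) = (-351689 - 1*(-541989)) - 82*(8 - 77/38) = (-351689 + 541989) - 82*227/38 = 190300 - 9307/19 = 3606393/19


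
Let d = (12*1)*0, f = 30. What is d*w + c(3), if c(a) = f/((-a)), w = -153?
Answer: -10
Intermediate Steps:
d = 0 (d = 12*0 = 0)
c(a) = -30/a (c(a) = 30/((-a)) = 30*(-1/a) = -30/a)
d*w + c(3) = 0*(-153) - 30/3 = 0 - 30*⅓ = 0 - 10 = -10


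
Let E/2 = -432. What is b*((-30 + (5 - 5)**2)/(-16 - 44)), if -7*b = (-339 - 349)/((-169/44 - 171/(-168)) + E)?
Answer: -30272/533963 ≈ -0.056693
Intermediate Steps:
E = -864 (E = 2*(-432) = -864)
b = -60544/533963 (b = -(-339 - 349)/(7*((-169/44 - 171/(-168)) - 864)) = -(-688)/(7*((-169*1/44 - 171*(-1/168)) - 864)) = -(-688)/(7*((-169/44 + 57/56) - 864)) = -(-688)/(7*(-1739/616 - 864)) = -(-688)/(7*(-533963/616)) = -(-688)*(-616)/(7*533963) = -1/7*423808/533963 = -60544/533963 ≈ -0.11339)
b*((-30 + (5 - 5)**2)/(-16 - 44)) = -60544*(-30 + (5 - 5)**2)/(533963*(-16 - 44)) = -60544*(-30 + 0**2)/(533963*(-60)) = -60544*(-30 + 0)*(-1)/(533963*60) = -(-1816320)*(-1)/(533963*60) = -60544/533963*1/2 = -30272/533963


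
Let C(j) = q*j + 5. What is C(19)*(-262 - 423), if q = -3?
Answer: 35620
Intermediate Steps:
C(j) = 5 - 3*j (C(j) = -3*j + 5 = 5 - 3*j)
C(19)*(-262 - 423) = (5 - 3*19)*(-262 - 423) = (5 - 57)*(-685) = -52*(-685) = 35620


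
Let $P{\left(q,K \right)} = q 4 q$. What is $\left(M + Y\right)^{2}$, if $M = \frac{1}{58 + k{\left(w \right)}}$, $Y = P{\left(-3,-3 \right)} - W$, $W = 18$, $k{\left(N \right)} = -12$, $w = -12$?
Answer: $\frac{687241}{2116} \approx 324.78$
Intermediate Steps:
$P{\left(q,K \right)} = 4 q^{2}$ ($P{\left(q,K \right)} = 4 q q = 4 q^{2}$)
$Y = 18$ ($Y = 4 \left(-3\right)^{2} - 18 = 4 \cdot 9 - 18 = 36 - 18 = 18$)
$M = \frac{1}{46}$ ($M = \frac{1}{58 - 12} = \frac{1}{46} \approx 0.021739$)
$\left(M + Y\right)^{2} = \left(\frac{1}{46} + 18\right)^{2} = \left(\frac{829}{46}\right)^{2} = \frac{687241}{2116}$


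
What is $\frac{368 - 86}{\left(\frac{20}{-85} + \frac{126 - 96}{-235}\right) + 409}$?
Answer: $\frac{225318}{326501} \approx 0.6901$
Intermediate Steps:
$\frac{368 - 86}{\left(\frac{20}{-85} + \frac{126 - 96}{-235}\right) + 409} = \frac{282}{\left(20 \left(- \frac{1}{85}\right) + \left(126 - 96\right) \left(- \frac{1}{235}\right)\right) + 409} = \frac{282}{\left(- \frac{4}{17} + 30 \left(- \frac{1}{235}\right)\right) + 409} = \frac{282}{\left(- \frac{4}{17} - \frac{6}{47}\right) + 409} = \frac{282}{- \frac{290}{799} + 409} = \frac{282}{\frac{326501}{799}} = 282 \cdot \frac{799}{326501} = \frac{225318}{326501}$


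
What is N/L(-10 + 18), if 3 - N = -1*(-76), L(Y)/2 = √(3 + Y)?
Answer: -73*√11/22 ≈ -11.005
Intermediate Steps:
L(Y) = 2*√(3 + Y)
N = -73 (N = 3 - (-1)*(-76) = 3 - 1*76 = 3 - 76 = -73)
N/L(-10 + 18) = -73*1/(2*√(3 + (-10 + 18))) = -73*1/(2*√(3 + 8)) = -73*√11/22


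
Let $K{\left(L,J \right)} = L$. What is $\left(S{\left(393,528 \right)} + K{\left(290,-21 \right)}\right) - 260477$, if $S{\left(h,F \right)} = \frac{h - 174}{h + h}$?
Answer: $- \frac{68168921}{262} \approx -2.6019 \cdot 10^{5}$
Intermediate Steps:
$S{\left(h,F \right)} = \frac{-174 + h}{2 h}$
$\left(S{\left(393,528 \right)} + K{\left(290,-21 \right)}\right) - 260477 = \left(\frac{-174 + 393}{2 \cdot 393} + 290\right) - 260477 = \left(\frac{1}{2} \cdot \frac{1}{393} \cdot 219 + 290\right) - 260477 = \left(\frac{73}{262} + 290\right) - 260477 = \frac{76053}{262} - 260477 = - \frac{68168921}{262}$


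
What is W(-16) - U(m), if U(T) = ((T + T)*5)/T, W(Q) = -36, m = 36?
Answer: -46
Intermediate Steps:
U(T) = 10 (U(T) = ((2*T)*5)/T = (10*T)/T = 10)
W(-16) - U(m) = -36 - 1*10 = -36 - 10 = -46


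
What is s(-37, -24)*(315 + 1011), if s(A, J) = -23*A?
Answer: 1128426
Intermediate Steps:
s(-37, -24)*(315 + 1011) = (-23*(-37))*(315 + 1011) = 851*1326 = 1128426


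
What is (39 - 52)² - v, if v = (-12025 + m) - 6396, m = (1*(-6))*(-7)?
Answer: 18548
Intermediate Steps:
m = 42 (m = -6*(-7) = 42)
v = -18379 (v = (-12025 + 42) - 6396 = -11983 - 6396 = -18379)
(39 - 52)² - v = (39 - 52)² - 1*(-18379) = (-13)² + 18379 = 169 + 18379 = 18548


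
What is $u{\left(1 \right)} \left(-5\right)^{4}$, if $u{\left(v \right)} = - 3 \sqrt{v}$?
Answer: $-1875$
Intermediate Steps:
$u{\left(1 \right)} \left(-5\right)^{4} = - 3 \sqrt{1} \left(-5\right)^{4} = \left(-3\right) 1 \cdot 625 = \left(-3\right) 625 = -1875$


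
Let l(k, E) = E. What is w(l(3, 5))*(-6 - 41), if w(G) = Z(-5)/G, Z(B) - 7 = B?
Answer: -94/5 ≈ -18.800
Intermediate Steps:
Z(B) = 7 + B
w(G) = 2/G (w(G) = (7 - 5)/G = 2/G)
w(l(3, 5))*(-6 - 41) = (2/5)*(-6 - 41) = (2*(⅕))*(-47) = (⅖)*(-47) = -94/5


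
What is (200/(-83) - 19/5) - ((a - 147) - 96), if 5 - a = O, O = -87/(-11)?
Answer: 1094228/4565 ≈ 239.70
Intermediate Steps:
O = 87/11 (O = -87*(-1/11) = 87/11 ≈ 7.9091)
a = -32/11 (a = 5 - 1*87/11 = 5 - 87/11 = -32/11 ≈ -2.9091)
(200/(-83) - 19/5) - ((a - 147) - 96) = (200/(-83) - 19/5) - ((-32/11 - 147) - 96) = (200*(-1/83) - 19*1/5) - (-1649/11 - 96) = (-200/83 - 19/5) - 1*(-2705/11) = -2577/415 + 2705/11 = 1094228/4565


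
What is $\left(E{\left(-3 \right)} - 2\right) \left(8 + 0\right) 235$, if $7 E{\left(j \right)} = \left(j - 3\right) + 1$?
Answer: $- \frac{35720}{7} \approx -5102.9$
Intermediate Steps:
$E{\left(j \right)} = - \frac{2}{7} + \frac{j}{7}$ ($E{\left(j \right)} = \frac{\left(j - 3\right) + 1}{7} = \frac{\left(-3 + j\right) + 1}{7} = \frac{-2 + j}{7} = - \frac{2}{7} + \frac{j}{7}$)
$\left(E{\left(-3 \right)} - 2\right) \left(8 + 0\right) 235 = \left(\left(- \frac{2}{7} + \frac{1}{7} \left(-3\right)\right) - 2\right) \left(8 + 0\right) 235 = \left(\left(- \frac{2}{7} - \frac{3}{7}\right) - 2\right) 8 \cdot 235 = \left(- \frac{5}{7} - 2\right) 8 \cdot 235 = \left(- \frac{19}{7}\right) 8 \cdot 235 = \left(- \frac{152}{7}\right) 235 = - \frac{35720}{7}$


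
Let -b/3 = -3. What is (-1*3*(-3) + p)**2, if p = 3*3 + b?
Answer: 729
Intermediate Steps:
b = 9 (b = -3*(-3) = 9)
p = 18 (p = 3*3 + 9 = 9 + 9 = 18)
(-1*3*(-3) + p)**2 = (-1*3*(-3) + 18)**2 = (-3*(-3) + 18)**2 = (9 + 18)**2 = 27**2 = 729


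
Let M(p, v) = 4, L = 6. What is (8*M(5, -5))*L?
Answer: 192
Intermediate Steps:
(8*M(5, -5))*L = (8*4)*6 = 32*6 = 192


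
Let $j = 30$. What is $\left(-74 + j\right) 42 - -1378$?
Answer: $-470$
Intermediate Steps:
$\left(-74 + j\right) 42 - -1378 = \left(-74 + 30\right) 42 - -1378 = \left(-44\right) 42 + 1378 = -1848 + 1378 = -470$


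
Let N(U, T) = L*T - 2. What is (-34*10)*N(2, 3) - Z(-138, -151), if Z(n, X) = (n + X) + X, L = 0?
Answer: 1120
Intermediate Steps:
N(U, T) = -2 (N(U, T) = 0*T - 2 = 0 - 2 = -2)
Z(n, X) = n + 2*X (Z(n, X) = (X + n) + X = n + 2*X)
(-34*10)*N(2, 3) - Z(-138, -151) = -34*10*(-2) - (-138 + 2*(-151)) = -340*(-2) - (-138 - 302) = 680 - 1*(-440) = 680 + 440 = 1120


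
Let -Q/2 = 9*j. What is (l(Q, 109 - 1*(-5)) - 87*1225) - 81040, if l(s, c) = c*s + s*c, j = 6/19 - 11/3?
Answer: -173863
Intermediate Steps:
j = -191/57 (j = 6*(1/19) - 11*1/3 = 6/19 - 11/3 = -191/57 ≈ -3.3509)
Q = 1146/19 (Q = -18*(-191)/57 = -2*(-573/19) = 1146/19 ≈ 60.316)
l(s, c) = 2*c*s (l(s, c) = c*s + c*s = 2*c*s)
(l(Q, 109 - 1*(-5)) - 87*1225) - 81040 = (2*(109 - 1*(-5))*(1146/19) - 87*1225) - 81040 = (2*(109 + 5)*(1146/19) - 106575) - 81040 = (2*114*(1146/19) - 106575) - 81040 = (13752 - 106575) - 81040 = -92823 - 81040 = -173863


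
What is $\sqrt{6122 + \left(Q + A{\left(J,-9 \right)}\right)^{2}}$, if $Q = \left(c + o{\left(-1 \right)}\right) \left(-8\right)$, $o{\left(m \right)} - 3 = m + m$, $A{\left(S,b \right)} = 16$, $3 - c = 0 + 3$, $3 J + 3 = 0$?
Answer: $\sqrt{6186} \approx 78.651$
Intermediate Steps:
$J = -1$ ($J = -1 + \frac{1}{3} \cdot 0 = -1 + 0 = -1$)
$c = 0$ ($c = 3 - \left(0 + 3\right) = 3 - 3 = 0$)
$o{\left(m \right)} = 3 + 2 m$ ($o{\left(m \right)} = 3 + \left(m + m\right) = 3 + 2 m$)
$Q = -8$ ($Q = \left(0 + \left(3 + 2 \left(-1\right)\right)\right) \left(-8\right) = \left(0 + \left(3 - 2\right)\right) \left(-8\right) = \left(0 + 1\right) \left(-8\right) = 1 \left(-8\right) = -8$)
$\sqrt{6122 + \left(Q + A{\left(J,-9 \right)}\right)^{2}} = \sqrt{6122 + \left(-8 + 16\right)^{2}} = \sqrt{6122 + 8^{2}} = \sqrt{6122 + 64} = \sqrt{6186}$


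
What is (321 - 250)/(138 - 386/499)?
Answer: 35429/68476 ≈ 0.51739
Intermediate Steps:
(321 - 250)/(138 - 386/499) = 71/(138 - 386*1/499) = 71/(138 - 386/499) = 71/(68476/499) = 71*(499/68476) = 35429/68476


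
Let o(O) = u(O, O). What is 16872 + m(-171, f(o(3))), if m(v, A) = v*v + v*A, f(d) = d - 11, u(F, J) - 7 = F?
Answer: 46284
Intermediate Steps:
u(F, J) = 7 + F
o(O) = 7 + O
f(d) = -11 + d
m(v, A) = v**2 + A*v
16872 + m(-171, f(o(3))) = 16872 - 171*((-11 + (7 + 3)) - 171) = 16872 - 171*((-11 + 10) - 171) = 16872 - 171*(-1 - 171) = 16872 - 171*(-172) = 16872 + 29412 = 46284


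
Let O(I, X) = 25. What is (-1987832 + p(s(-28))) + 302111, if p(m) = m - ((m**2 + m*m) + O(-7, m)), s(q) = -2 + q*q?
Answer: -2908012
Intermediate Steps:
s(q) = -2 + q**2
p(m) = -25 + m - 2*m**2 (p(m) = m - ((m**2 + m*m) + 25) = m - ((m**2 + m**2) + 25) = m - (2*m**2 + 25) = m - (25 + 2*m**2) = m + (-25 - 2*m**2) = -25 + m - 2*m**2)
(-1987832 + p(s(-28))) + 302111 = (-1987832 + (-25 + (-2 + (-28)**2) - 2*(-2 + (-28)**2)**2)) + 302111 = (-1987832 + (-25 + (-2 + 784) - 2*(-2 + 784)**2)) + 302111 = (-1987832 + (-25 + 782 - 2*782**2)) + 302111 = (-1987832 + (-25 + 782 - 2*611524)) + 302111 = (-1987832 + (-25 + 782 - 1223048)) + 302111 = (-1987832 - 1222291) + 302111 = -3210123 + 302111 = -2908012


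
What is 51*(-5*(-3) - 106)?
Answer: -4641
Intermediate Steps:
51*(-5*(-3) - 106) = 51*(15 - 106) = 51*(-91) = -4641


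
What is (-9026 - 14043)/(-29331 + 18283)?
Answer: 23069/11048 ≈ 2.0881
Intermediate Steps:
(-9026 - 14043)/(-29331 + 18283) = -23069/(-11048) = -23069*(-1/11048) = 23069/11048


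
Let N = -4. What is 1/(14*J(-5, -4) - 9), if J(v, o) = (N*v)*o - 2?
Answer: -1/1157 ≈ -0.00086430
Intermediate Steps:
J(v, o) = -2 - 4*o*v (J(v, o) = (-4*v)*o - 2 = -4*o*v - 2 = -2 - 4*o*v)
1/(14*J(-5, -4) - 9) = 1/(14*(-2 - 4*(-4)*(-5)) - 9) = 1/(14*(-2 - 80) - 9) = 1/(14*(-82) - 9) = 1/(-1148 - 9) = 1/(-1157) = -1/1157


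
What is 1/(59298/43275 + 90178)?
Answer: 14425/1300837416 ≈ 1.1089e-5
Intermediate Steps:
1/(59298/43275 + 90178) = 1/(59298*(1/43275) + 90178) = 1/(19766/14425 + 90178) = 1/(1300837416/14425) = 14425/1300837416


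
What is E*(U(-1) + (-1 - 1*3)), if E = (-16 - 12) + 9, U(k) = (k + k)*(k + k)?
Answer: 0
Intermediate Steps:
U(k) = 4*k**2 (U(k) = (2*k)*(2*k) = 4*k**2)
E = -19 (E = -28 + 9 = -19)
E*(U(-1) + (-1 - 1*3)) = -19*(4*(-1)**2 + (-1 - 1*3)) = -19*(4*1 + (-1 - 3)) = -19*(4 - 4) = -19*0 = 0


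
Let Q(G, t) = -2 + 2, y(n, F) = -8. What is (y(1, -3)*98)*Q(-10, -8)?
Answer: 0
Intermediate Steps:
Q(G, t) = 0
(y(1, -3)*98)*Q(-10, -8) = -8*98*0 = -784*0 = 0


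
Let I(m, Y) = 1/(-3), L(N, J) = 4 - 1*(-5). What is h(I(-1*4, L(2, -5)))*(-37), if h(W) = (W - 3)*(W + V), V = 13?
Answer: 14060/9 ≈ 1562.2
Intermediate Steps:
L(N, J) = 9 (L(N, J) = 4 + 5 = 9)
I(m, Y) = -1/3
h(W) = (-3 + W)*(13 + W) (h(W) = (W - 3)*(W + 13) = (-3 + W)*(13 + W))
h(I(-1*4, L(2, -5)))*(-37) = (-39 + (-1/3)**2 + 10*(-1/3))*(-37) = (-39 + 1/9 - 10/3)*(-37) = -380/9*(-37) = 14060/9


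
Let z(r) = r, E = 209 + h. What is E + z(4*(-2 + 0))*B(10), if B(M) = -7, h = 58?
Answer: 323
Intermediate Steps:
E = 267 (E = 209 + 58 = 267)
E + z(4*(-2 + 0))*B(10) = 267 + (4*(-2 + 0))*(-7) = 267 + (4*(-2))*(-7) = 267 - 8*(-7) = 267 + 56 = 323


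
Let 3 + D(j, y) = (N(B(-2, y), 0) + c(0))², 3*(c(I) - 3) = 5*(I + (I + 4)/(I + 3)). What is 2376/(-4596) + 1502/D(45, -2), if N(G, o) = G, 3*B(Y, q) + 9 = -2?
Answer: -46605852/18001 ≈ -2589.1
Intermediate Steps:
B(Y, q) = -11/3 (B(Y, q) = -3 + (⅓)*(-2) = -3 - ⅔ = -11/3)
c(I) = 3 + 5*I/3 + 5*(4 + I)/(3*(3 + I)) (c(I) = 3 + (5*(I + (I + 4)/(I + 3)))/3 = 3 + (5*(I + (4 + I)/(3 + I)))/3 = 3 + (5*I + 5*(4 + I)/(3 + I))/3 = 3 + (5*I/3 + 5*(4 + I)/(3*(3 + I))) = 3 + 5*I/3 + 5*(4 + I)/(3*(3 + I)))
D(j, y) = -47/81 (D(j, y) = -3 + (-11/3 + (47 + 5*0² + 29*0)/(3*(3 + 0)))² = -3 + (-11/3 + (⅓)*(47 + 5*0 + 0)/3)² = -3 + (-11/3 + (⅓)*(⅓)*(47 + 0 + 0))² = -3 + (-11/3 + (⅓)*(⅓)*47)² = -3 + (-11/3 + 47/9)² = -3 + (14/9)² = -3 + 196/81 = -47/81)
2376/(-4596) + 1502/D(45, -2) = 2376/(-4596) + 1502/(-47/81) = 2376*(-1/4596) + 1502*(-81/47) = -198/383 - 121662/47 = -46605852/18001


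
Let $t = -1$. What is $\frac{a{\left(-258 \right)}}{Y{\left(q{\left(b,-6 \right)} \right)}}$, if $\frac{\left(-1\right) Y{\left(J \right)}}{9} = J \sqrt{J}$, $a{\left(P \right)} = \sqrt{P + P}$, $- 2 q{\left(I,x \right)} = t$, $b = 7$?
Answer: $- \frac{4 i \sqrt{258}}{9} \approx - 7.1388 i$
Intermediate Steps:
$q{\left(I,x \right)} = \frac{1}{2}$ ($q{\left(I,x \right)} = \left(- \frac{1}{2}\right) \left(-1\right) = \frac{1}{2}$)
$a{\left(P \right)} = \sqrt{2} \sqrt{P}$ ($a{\left(P \right)} = \sqrt{2 P} = \sqrt{2} \sqrt{P}$)
$Y{\left(J \right)} = - 9 J^{\frac{3}{2}}$ ($Y{\left(J \right)} = - 9 J \sqrt{J} = - 9 J^{\frac{3}{2}}$)
$\frac{a{\left(-258 \right)}}{Y{\left(q{\left(b,-6 \right)} \right)}} = \frac{\sqrt{2} \sqrt{-258}}{\left(-9\right) \left(\frac{1}{2}\right)^{\frac{3}{2}}} = \frac{\sqrt{2} i \sqrt{258}}{\left(-9\right) \frac{\sqrt{2}}{4}} = \frac{2 i \sqrt{129}}{\left(- \frac{9}{4}\right) \sqrt{2}} = 2 i \sqrt{129} \left(- \frac{2 \sqrt{2}}{9}\right) = - \frac{4 i \sqrt{258}}{9}$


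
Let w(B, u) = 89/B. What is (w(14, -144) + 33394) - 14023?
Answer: 271283/14 ≈ 19377.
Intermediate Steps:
(w(14, -144) + 33394) - 14023 = (89/14 + 33394) - 14023 = 467605/14 - 14023 = 271283/14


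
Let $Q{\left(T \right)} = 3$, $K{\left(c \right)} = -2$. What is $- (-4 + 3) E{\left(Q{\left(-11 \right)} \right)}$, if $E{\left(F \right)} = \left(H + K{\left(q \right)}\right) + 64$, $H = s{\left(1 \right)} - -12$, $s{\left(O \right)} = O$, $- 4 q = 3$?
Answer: $75$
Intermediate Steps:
$q = - \frac{3}{4}$ ($q = \left(- \frac{1}{4}\right) 3 = - \frac{3}{4} \approx -0.75$)
$H = 13$ ($H = 1 - -12 = 1 + 12 = 13$)
$E{\left(F \right)} = 75$ ($E{\left(F \right)} = \left(13 - 2\right) + 64 = 11 + 64 = 75$)
$- (-4 + 3) E{\left(Q{\left(-11 \right)} \right)} = - (-4 + 3) 75 = \left(-1\right) \left(-1\right) 75 = 1 \cdot 75 = 75$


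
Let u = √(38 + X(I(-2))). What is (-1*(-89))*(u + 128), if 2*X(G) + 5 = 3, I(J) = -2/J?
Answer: 11392 + 89*√37 ≈ 11933.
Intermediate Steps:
X(G) = -1 (X(G) = -5/2 + (½)*3 = -5/2 + 3/2 = -1)
u = √37 (u = √(38 - 1) = √37 ≈ 6.0828)
(-1*(-89))*(u + 128) = (-1*(-89))*(√37 + 128) = 89*(128 + √37) = 11392 + 89*√37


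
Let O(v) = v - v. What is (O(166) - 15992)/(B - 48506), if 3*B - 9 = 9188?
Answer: 47976/136321 ≈ 0.35193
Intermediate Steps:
B = 9197/3 (B = 3 + (⅓)*9188 = 3 + 9188/3 = 9197/3 ≈ 3065.7)
O(v) = 0
(O(166) - 15992)/(B - 48506) = (0 - 15992)/(9197/3 - 48506) = -15992/(-136321/3) = -15992*(-3/136321) = 47976/136321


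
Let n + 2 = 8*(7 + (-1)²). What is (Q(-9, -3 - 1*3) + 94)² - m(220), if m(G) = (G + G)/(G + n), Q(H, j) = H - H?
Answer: 1245656/141 ≈ 8834.4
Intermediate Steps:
Q(H, j) = 0
n = 62 (n = -2 + 8*(7 + (-1)²) = -2 + 8*(7 + 1) = -2 + 8*8 = -2 + 64 = 62)
m(G) = 2*G/(62 + G) (m(G) = (G + G)/(G + 62) = (2*G)/(62 + G) = 2*G/(62 + G))
(Q(-9, -3 - 1*3) + 94)² - m(220) = (0 + 94)² - 2*220/(62 + 220) = 94² - 2*220/282 = 8836 - 2*220/282 = 8836 - 1*220/141 = 8836 - 220/141 = 1245656/141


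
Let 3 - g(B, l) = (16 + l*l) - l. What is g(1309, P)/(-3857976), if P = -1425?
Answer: 2032063/3857976 ≈ 0.52672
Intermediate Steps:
g(B, l) = -13 + l - l**2 (g(B, l) = 3 - ((16 + l*l) - l) = 3 - ((16 + l**2) - l) = 3 - (16 + l**2 - l) = 3 + (-16 + l - l**2) = -13 + l - l**2)
g(1309, P)/(-3857976) = (-13 - 1425 - 1*(-1425)**2)/(-3857976) = (-13 - 1425 - 1*2030625)*(-1/3857976) = (-13 - 1425 - 2030625)*(-1/3857976) = -2032063*(-1/3857976) = 2032063/3857976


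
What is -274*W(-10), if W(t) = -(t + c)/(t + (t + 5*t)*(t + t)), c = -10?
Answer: -548/119 ≈ -4.6050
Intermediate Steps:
W(t) = -(-10 + t)/(t + 12*t²) (W(t) = -(t - 10)/(t + (t + 5*t)*(t + t)) = -(-10 + t)/(t + (6*t)*(2*t)) = -(-10 + t)/(t + 12*t²))
-274*W(-10) = -274*(10 - 1*(-10))/((-10)*(1 + 12*(-10))) = -(-137)*(10 + 10)/(5*(1 - 120)) = -(-137)*20/(5*(-119)) = -(-137)*(-1)*20/(5*119) = -274*2/119 = -548/119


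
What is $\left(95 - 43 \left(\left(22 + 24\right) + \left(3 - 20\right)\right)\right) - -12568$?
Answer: $11416$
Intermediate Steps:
$\left(95 - 43 \left(\left(22 + 24\right) + \left(3 - 20\right)\right)\right) - -12568 = \left(95 - 43 \left(46 + \left(3 - 20\right)\right)\right) + 12568 = \left(95 - 43 \left(46 - 17\right)\right) + 12568 = \left(95 - 1247\right) + 12568 = -1152 + 12568 = 11416$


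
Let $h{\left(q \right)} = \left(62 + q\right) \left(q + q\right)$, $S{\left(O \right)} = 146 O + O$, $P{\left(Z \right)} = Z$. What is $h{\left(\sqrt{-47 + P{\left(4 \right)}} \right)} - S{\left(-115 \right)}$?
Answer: $16819 + 124 i \sqrt{43} \approx 16819.0 + 813.12 i$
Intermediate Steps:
$S{\left(O \right)} = 147 O$
$h{\left(q \right)} = 2 q \left(62 + q\right)$ ($h{\left(q \right)} = \left(62 + q\right) 2 q = 2 q \left(62 + q\right)$)
$h{\left(\sqrt{-47 + P{\left(4 \right)}} \right)} - S{\left(-115 \right)} = 2 \sqrt{-47 + 4} \left(62 + \sqrt{-47 + 4}\right) - 147 \left(-115\right) = 2 \sqrt{-43} \left(62 + \sqrt{-43}\right) - -16905 = 2 i \sqrt{43} \left(62 + i \sqrt{43}\right) + 16905 = 16905 + 2 i \sqrt{43} \left(62 + i \sqrt{43}\right)$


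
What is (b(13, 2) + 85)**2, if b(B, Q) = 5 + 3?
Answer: 8649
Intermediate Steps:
b(B, Q) = 8
(b(13, 2) + 85)**2 = (8 + 85)**2 = 93**2 = 8649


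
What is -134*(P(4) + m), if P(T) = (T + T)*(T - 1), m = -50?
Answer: 3484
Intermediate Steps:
P(T) = 2*T*(-1 + T) (P(T) = (2*T)*(-1 + T) = 2*T*(-1 + T))
-134*(P(4) + m) = -134*(2*4*(-1 + 4) - 50) = -134*(2*4*3 - 50) = -134*(24 - 50) = -134*(-26) = 3484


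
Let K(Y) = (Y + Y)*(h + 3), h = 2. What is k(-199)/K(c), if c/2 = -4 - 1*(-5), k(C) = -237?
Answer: -237/20 ≈ -11.850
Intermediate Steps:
c = 2 (c = 2*(-4 - 1*(-5)) = 2*(-4 + 5) = 2*1 = 2)
K(Y) = 10*Y (K(Y) = (Y + Y)*(2 + 3) = (2*Y)*5 = 10*Y)
k(-199)/K(c) = -237/(10*2) = -237/20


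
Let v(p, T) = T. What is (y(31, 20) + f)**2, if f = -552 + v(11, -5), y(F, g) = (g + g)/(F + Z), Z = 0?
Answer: 296769529/961 ≈ 3.0881e+5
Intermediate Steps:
y(F, g) = 2*g/F (y(F, g) = (g + g)/(F + 0) = (2*g)/F = 2*g/F)
f = -557 (f = -552 - 5 = -557)
(y(31, 20) + f)**2 = (2*20/31 - 557)**2 = (2*20*(1/31) - 557)**2 = (40/31 - 557)**2 = (-17227/31)**2 = 296769529/961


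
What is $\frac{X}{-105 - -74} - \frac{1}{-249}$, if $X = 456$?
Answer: $- \frac{113513}{7719} \approx -14.706$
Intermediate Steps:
$\frac{X}{-105 - -74} - \frac{1}{-249} = \frac{456}{-105 - -74} - \frac{1}{-249} = \frac{456}{-105 + 74} - - \frac{1}{249} = \frac{456}{-31} + \frac{1}{249} = 456 \left(- \frac{1}{31}\right) + \frac{1}{249} = - \frac{456}{31} + \frac{1}{249} = - \frac{113513}{7719}$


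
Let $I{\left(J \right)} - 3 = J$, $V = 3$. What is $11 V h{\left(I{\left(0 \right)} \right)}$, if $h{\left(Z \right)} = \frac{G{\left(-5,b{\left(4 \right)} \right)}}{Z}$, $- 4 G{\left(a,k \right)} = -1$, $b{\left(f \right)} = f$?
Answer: $\frac{11}{4} \approx 2.75$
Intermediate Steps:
$G{\left(a,k \right)} = \frac{1}{4}$ ($G{\left(a,k \right)} = \left(- \frac{1}{4}\right) \left(-1\right) = \frac{1}{4}$)
$I{\left(J \right)} = 3 + J$
$h{\left(Z \right)} = \frac{1}{4 Z}$
$11 V h{\left(I{\left(0 \right)} \right)} = 11 \cdot 3 \frac{1}{4 \left(3 + 0\right)} = 33 \frac{1}{4 \cdot 3} = 33 \cdot \frac{1}{4} \cdot \frac{1}{3} = 33 \cdot \frac{1}{12} = \frac{11}{4}$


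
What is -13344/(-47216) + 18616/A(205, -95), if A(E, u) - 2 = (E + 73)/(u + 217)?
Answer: 3351302450/770211 ≈ 4351.1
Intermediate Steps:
A(E, u) = 2 + (73 + E)/(217 + u) (A(E, u) = 2 + (E + 73)/(u + 217) = 2 + (73 + E)/(217 + u))
-13344/(-47216) + 18616/A(205, -95) = -13344/(-47216) + 18616/(((507 + 205 + 2*(-95))/(217 - 95))) = -13344*(-1/47216) + 18616/(((507 + 205 - 190)/122)) = 834/2951 + 18616/(((1/122)*522)) = 834/2951 + 18616/(261/61) = 834/2951 + 18616*(61/261) = 834/2951 + 1135576/261 = 3351302450/770211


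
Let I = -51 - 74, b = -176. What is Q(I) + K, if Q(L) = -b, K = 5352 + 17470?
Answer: 22998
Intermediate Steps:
K = 22822
I = -125
Q(L) = 176 (Q(L) = -1*(-176) = 176)
Q(I) + K = 176 + 22822 = 22998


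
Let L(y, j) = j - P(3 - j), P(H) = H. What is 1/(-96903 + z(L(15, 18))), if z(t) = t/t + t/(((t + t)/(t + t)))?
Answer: -1/96869 ≈ -1.0323e-5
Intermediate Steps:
L(y, j) = -3 + 2*j (L(y, j) = j - (3 - j) = j + (-3 + j) = -3 + 2*j)
z(t) = 1 + t (z(t) = 1 + t/(((2*t)/((2*t)))) = 1 + t/(((2*t)*(1/(2*t)))) = 1 + t/1 = 1 + t*1 = 1 + t)
1/(-96903 + z(L(15, 18))) = 1/(-96903 + (1 + (-3 + 2*18))) = 1/(-96903 + (1 + (-3 + 36))) = 1/(-96903 + (1 + 33)) = 1/(-96903 + 34) = 1/(-96869) = -1/96869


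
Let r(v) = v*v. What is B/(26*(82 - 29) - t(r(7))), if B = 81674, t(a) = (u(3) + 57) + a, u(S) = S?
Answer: 81674/1269 ≈ 64.361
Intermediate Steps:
r(v) = v²
t(a) = 60 + a (t(a) = (3 + 57) + a = 60 + a)
B/(26*(82 - 29) - t(r(7))) = 81674/(26*(82 - 29) - (60 + 7²)) = 81674/(26*53 - (60 + 49)) = 81674/(1378 - 1*109) = 81674/(1378 - 109) = 81674/1269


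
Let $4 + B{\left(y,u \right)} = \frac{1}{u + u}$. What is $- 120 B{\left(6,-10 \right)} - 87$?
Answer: $399$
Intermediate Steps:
$B{\left(y,u \right)} = -4 + \frac{1}{2 u}$ ($B{\left(y,u \right)} = -4 + \frac{1}{u + u} = -4 + \frac{1}{2 u}$)
$- 120 B{\left(6,-10 \right)} - 87 = - 120 \left(-4 + \frac{1}{2 \left(-10\right)}\right) - 87 = - 120 \left(-4 + \frac{1}{2} \left(- \frac{1}{10}\right)\right) - 87 = - 120 \left(-4 - \frac{1}{20}\right) - 87 = \left(-120\right) \left(- \frac{81}{20}\right) - 87 = 486 - 87 = 399$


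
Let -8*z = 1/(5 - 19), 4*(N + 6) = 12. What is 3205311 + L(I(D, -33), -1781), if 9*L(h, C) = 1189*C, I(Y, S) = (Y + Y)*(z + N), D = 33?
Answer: 26730190/9 ≈ 2.9700e+6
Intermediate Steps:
N = -3 (N = -6 + (¼)*12 = -6 + 3 = -3)
z = 1/112 (z = -1/(8*(5 - 19)) = -⅛/(-14) = -⅛*(-1/14) = 1/112 ≈ 0.0089286)
I(Y, S) = -335*Y/56 (I(Y, S) = (Y + Y)*(1/112 - 3) = (2*Y)*(-335/112) = -335*Y/56)
L(h, C) = 1189*C/9 (L(h, C) = (1189*C)/9 = 1189*C/9)
3205311 + L(I(D, -33), -1781) = 3205311 + (1189/9)*(-1781) = 3205311 - 2117609/9 = 26730190/9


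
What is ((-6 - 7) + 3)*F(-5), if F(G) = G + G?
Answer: 100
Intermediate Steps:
F(G) = 2*G
((-6 - 7) + 3)*F(-5) = ((-6 - 7) + 3)*(2*(-5)) = (-13 + 3)*(-10) = -10*(-10) = 100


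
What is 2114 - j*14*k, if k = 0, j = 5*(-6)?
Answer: 2114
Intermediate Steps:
j = -30
2114 - j*14*k = 2114 - (-30*14)*0 = 2114 - (-420)*0 = 2114 - 1*0 = 2114 + 0 = 2114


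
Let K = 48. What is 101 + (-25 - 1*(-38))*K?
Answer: 725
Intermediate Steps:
101 + (-25 - 1*(-38))*K = 101 + (-25 - 1*(-38))*48 = 101 + (-25 + 38)*48 = 101 + 13*48 = 101 + 624 = 725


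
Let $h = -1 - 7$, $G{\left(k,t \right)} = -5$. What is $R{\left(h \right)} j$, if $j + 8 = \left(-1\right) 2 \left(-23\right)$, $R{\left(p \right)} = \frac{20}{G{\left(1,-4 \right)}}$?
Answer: $-152$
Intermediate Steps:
$h = -8$
$R{\left(p \right)} = -4$ ($R{\left(p \right)} = \frac{20}{-5} = 20 \left(- \frac{1}{5}\right) = -4$)
$j = 38$ ($j = -8 + \left(-1\right) 2 \left(-23\right) = -8 - -46 = -8 + 46 = 38$)
$R{\left(h \right)} j = \left(-4\right) 38 = -152$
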